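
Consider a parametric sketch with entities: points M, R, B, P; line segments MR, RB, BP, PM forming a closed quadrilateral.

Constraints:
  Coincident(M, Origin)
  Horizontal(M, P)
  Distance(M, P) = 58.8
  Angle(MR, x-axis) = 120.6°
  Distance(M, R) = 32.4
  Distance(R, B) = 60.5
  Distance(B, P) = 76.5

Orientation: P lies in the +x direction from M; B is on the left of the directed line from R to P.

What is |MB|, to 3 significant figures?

74.8

Checks: |RB| = 60.50 ✓; |BP| = 76.50 ✓.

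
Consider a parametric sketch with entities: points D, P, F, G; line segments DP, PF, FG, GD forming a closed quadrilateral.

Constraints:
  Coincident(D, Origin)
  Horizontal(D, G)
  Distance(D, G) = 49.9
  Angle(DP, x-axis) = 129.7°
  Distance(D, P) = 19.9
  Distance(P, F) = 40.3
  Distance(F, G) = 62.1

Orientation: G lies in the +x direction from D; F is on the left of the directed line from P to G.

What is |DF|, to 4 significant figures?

49.30

Checks: |PF| = 40.30 ✓; |FG| = 62.10 ✓.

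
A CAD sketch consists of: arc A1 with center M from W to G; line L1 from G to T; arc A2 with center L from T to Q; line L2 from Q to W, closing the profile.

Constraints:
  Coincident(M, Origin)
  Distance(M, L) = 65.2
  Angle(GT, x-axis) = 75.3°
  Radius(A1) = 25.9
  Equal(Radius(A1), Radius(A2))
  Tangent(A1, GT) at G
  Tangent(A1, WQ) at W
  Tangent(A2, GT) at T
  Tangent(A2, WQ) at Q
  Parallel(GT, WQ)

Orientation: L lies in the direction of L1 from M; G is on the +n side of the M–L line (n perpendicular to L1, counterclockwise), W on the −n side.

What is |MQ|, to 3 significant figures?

70.2

The slot axis is L1's direction at 75.3°, so u = (cos 75.3°, sin 75.3°) = (0.254, 0.967) and n = (−sin 75.3°, cos 75.3°) = (-0.967, 0.254). M is at the origin and L lies 65.2 along u from M, so L = 65.2·u = (16.5, 63.1). Tangency of A1 to both parallel lines with radius 25.9 puts G and W at M ± 25.9·n: G = (-25.1, 6.57), W = (25.1, -6.57). Equal radii place T and Q the same way about L: T = L + 25.9·n = (-8.51, 69.6), Q = L − 25.9·n = (41.6, 56.5). Then |MQ| = |Q − M| = 70.2.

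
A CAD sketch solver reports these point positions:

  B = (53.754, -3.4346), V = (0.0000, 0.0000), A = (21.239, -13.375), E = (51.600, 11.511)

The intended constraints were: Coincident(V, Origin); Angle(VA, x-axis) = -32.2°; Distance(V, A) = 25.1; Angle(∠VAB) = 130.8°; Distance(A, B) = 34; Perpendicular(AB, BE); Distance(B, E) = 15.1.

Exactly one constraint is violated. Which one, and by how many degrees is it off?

Perpendicular(AB, BE) — off by 8.80°.

V = (0.00, 0.00) ✓; VA at -32.20° ✓; |VA| = 25.10 ✓; ∠VAB = 130.8° ✓; |AB| = 34.00 ✓; ∠(AB, BE) = 81.20° ✗; |BE| = 15.10 ✓.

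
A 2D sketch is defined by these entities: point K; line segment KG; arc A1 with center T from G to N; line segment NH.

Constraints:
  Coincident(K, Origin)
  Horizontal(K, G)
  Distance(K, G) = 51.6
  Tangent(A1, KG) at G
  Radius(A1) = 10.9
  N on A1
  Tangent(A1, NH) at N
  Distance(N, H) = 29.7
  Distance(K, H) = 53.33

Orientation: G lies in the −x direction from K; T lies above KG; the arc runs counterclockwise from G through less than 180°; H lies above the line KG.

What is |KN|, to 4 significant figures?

41.87

K is at the origin; K and G share the same y with |KG| = 51.6 and G on the −x side, so G = (-51.60, 0.000). Since A1 is tangent to KG there, TG ⟂ KG, so T = G + (0, 10.9) = (-51.60, 10.90). Since TN ⟂ NH (tangency), |TH| = √(10.9² + 29.7²) = 31.64 regardless of where N sits on A1. So H lies on both circle(K, 53.33) and circle(T, 31.64); the above-KG intersection is H = (-36.62, 38.77). N is the foot of the tangent from H: N = (-40.81, 9.364).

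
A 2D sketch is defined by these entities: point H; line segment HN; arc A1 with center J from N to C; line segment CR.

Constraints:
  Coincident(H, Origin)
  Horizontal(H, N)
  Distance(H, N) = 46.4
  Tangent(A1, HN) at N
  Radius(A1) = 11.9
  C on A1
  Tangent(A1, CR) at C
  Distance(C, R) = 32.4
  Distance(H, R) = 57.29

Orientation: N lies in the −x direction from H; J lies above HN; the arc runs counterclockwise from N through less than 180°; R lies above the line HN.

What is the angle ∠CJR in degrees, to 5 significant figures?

69.833°

H is at the origin; H and N share the same y with |HN| = 46.4 and N on the −x side, so N = (-46.400, 0.0000). The tangent condition forces JN to be normal to HN, so J = N + (0, 11.9) = (-46.400, 11.900). Since JC ⟂ CR (tangency), |JR| = √(11.9² + 32.4²) = 34.516 regardless of where C sits on A1. So R lies on both circle(H, 57.29) and circle(J, 34.516); the above-HN intersection is R = (-35.781, 44.742). C is the foot of the tangent from R: C = (-34.509, 12.367).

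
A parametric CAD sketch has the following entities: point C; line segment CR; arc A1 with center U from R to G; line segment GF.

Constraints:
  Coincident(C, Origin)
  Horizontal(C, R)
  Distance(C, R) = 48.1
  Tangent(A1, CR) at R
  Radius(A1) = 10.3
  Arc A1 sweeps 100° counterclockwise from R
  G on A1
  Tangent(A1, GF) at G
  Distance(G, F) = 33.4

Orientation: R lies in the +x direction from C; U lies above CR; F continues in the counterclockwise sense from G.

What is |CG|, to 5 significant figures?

59.485

C is at the origin; CR is horizontal with |CR| = 48.1 and R on the +x side, so R = (48.100, 0.0000). The tangent condition forces UR to be normal to CR, so U = R + (0, 10.3) = (48.100, 10.300). On A1, R sits at bearing -90° from U; a 100° counterclockwise sweep puts G at bearing 10°, so G = U + 10.3·(cos 10°, sin 10°) = (58.244, 12.089). Then |CG| = |G − C| = 59.485.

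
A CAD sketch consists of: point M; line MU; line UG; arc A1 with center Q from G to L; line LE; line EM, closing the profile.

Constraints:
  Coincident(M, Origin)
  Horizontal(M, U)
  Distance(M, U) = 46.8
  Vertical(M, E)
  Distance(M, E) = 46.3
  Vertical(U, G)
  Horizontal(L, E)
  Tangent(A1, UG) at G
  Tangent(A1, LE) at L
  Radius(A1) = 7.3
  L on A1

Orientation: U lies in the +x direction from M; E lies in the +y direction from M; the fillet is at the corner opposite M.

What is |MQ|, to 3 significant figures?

55.5

M and E share the same x with |ME| = 46.3 and E on the +y side, so E = (0.00, 46.3). The virtual corner opposite M is at (46.8, 46.3). The tangent condition forces QG to be normal to UG and the tangent condition forces QL to be normal to LE, with radius 7.3, so the center Q sits 7.3 in from both sides at Q = (39.5, 39.0). Then |MQ| = |Q − M| = 55.5.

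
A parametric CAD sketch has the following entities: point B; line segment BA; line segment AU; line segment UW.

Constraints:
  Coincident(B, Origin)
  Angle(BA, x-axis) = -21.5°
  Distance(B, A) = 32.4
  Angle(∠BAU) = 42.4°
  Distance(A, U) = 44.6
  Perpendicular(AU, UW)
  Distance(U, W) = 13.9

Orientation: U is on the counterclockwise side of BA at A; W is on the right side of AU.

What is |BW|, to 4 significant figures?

41.30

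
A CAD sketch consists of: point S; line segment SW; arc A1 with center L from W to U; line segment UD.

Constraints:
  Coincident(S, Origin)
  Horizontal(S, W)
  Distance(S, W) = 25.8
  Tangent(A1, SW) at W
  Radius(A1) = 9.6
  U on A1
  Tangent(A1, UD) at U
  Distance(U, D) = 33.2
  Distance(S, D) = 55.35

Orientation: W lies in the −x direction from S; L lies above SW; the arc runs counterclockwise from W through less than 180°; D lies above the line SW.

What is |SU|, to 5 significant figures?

22.882

Checks: |SW| = 25.80 ✓; |LU| = 9.600 ✓; ∠(LU, UD) = 90.00° ✓; |UD| = 33.20 ✓; |SD| = 55.35 ✓.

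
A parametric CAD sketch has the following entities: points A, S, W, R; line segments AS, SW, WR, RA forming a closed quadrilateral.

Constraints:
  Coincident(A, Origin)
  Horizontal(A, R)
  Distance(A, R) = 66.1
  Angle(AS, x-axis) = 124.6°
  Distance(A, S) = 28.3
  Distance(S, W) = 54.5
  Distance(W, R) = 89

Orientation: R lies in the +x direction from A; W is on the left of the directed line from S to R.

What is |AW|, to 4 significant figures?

71.23

A is at the origin; AR is horizontal with |AR| = 66.1 and R in +x, so R = (66.1, 0). AS runs at 124.6° with |AS| = 28.3, so S = (-16.07, 23.29). W is determined by |SW| = 54.5 and |WR| = 89.0 together: it lies at the intersection of circle(S, 54.5) and circle(R, 89.0). With |SR| = 85.41, the foot of the radical line on SR is 13.72 from S and the perpendicular offset is √(54.5² − 13.72²) = 52.74. Taking the left-of-SR solution: W = (11.52, 70.30).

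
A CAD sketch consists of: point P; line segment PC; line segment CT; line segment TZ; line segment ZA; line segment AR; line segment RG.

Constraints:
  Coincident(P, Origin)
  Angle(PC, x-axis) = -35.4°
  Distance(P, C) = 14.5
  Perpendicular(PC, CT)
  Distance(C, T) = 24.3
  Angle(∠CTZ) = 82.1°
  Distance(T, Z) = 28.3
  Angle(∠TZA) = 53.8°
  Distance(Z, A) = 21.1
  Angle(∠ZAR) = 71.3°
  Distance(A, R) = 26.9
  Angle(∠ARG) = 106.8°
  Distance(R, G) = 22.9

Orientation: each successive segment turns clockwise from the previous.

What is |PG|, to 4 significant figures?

45.19

P is at the origin; PC runs at -35.4° with length 14.5, so C = (11.82, -8.400). PC is perpendicular to CT, so CT runs at -125.4°; with |CT| = 24.3, T = (-2.257, -28.21). ∠CTZ = 82.1° gives TZ at 136.7° from the x-axis; with |TZ| = 28.3, Z = (-22.85, -8.799). ∠TZA = 53.8° gives ZA at 10.50° from the x-axis; with |ZA| = 21.1, A = (-2.106, -4.953). ∠ZAR = 71.3° gives AR at -98.20° from the x-axis; with |AR| = 26.9, R = (-5.943, -31.58). ∠ARG = 106.8° gives RG at -171.4° from the x-axis; with |RG| = 22.9, G = (-28.59, -35.00). Then |PG| = |G − P| = 45.19.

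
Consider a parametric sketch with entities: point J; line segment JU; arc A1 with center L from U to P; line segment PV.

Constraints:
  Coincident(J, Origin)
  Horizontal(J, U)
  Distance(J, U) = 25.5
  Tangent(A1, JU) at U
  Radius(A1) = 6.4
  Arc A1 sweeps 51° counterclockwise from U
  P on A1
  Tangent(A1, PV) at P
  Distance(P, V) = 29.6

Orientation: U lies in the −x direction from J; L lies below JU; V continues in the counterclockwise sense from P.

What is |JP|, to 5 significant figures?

30.566

Since A1 is tangent to JU there, LU ⟂ JU, so L = U + (0, -6.4) = (-25.500, -6.4000). On A1, U sits at bearing 90° from L; a 51° counterclockwise sweep puts P at bearing 141°, so P = L + 6.4·(cos 141°, sin 141°) = (-30.474, -2.3723). Then |JP| = |P − J| = 30.566.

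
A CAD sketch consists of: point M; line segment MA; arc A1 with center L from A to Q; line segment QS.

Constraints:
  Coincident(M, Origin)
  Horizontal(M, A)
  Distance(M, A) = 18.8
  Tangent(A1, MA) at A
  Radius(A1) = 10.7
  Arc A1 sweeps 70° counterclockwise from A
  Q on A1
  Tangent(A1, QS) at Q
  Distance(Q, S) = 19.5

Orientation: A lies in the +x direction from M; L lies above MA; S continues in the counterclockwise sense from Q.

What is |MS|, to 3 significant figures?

43.6

On A1, A sits at bearing -90° from L; a 70° counterclockwise sweep puts Q at bearing -20°, so Q = L + 10.7·(cos -20°, sin -20°) = (28.9, 7.04). The tangent condition forces LQ to be normal to QS, so QS runs along (−sin -20°, cos -20°); with |QS| = 19.5, S = (35.5, 25.4). Then |MS| = |S − M| = 43.6.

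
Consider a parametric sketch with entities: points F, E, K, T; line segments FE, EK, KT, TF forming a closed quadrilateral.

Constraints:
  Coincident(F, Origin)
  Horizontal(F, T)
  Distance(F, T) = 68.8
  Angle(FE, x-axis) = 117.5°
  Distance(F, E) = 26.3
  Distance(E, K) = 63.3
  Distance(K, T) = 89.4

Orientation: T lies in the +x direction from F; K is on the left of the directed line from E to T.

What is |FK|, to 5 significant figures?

79.601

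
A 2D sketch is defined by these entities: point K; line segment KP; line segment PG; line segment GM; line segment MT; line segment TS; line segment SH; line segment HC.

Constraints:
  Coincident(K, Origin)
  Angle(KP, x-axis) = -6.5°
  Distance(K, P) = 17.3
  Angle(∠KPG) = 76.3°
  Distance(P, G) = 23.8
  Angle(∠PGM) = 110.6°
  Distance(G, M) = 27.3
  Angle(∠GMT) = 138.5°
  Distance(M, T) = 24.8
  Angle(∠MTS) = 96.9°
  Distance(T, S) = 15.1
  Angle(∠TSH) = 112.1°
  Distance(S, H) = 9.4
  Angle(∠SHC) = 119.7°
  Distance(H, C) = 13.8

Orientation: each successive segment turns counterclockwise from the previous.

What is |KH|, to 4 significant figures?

19.48

K is at the origin; KP runs at -6.5° with length 17.3, so P = (17.19, -1.958). ∠KPG = 76.3° gives PG at 97.20° from the x-axis; with |PG| = 23.8, G = (14.21, 21.65). ∠PGM = 110.6° gives GM at 166.6° from the x-axis; with |GM| = 27.3, M = (-12.35, 27.98). ∠GMT = 138.5° gives MT at -151.9° from the x-axis; with |MT| = 24.8, T = (-34.23, 16.30). ∠MTS = 96.9° gives TS at -68.80° from the x-axis; with |TS| = 15.1, S = (-28.77, 2.221). ∠TSH = 112.1° gives SH at -0.9000° from the x-axis; with |SH| = 9.4, H = (-19.37, 2.074). Then |KH| = |H − K| = 19.48.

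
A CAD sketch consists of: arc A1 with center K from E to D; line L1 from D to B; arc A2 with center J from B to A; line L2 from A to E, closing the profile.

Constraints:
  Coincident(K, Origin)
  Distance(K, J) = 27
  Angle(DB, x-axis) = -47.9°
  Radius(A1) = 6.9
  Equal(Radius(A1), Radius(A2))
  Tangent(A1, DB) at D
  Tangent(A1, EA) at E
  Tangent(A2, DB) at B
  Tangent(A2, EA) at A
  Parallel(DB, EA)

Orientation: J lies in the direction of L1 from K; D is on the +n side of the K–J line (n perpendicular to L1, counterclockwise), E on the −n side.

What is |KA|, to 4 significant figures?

27.87

The slot axis is L1's direction at -47.9°, so u = (cos -47.9°, sin -47.9°) = (0.6704, -0.7420) and n = (−sin -47.9°, cos -47.9°) = (0.7420, 0.6704). K is at the origin and J lies 27.0 along u from K, so J = 27.0·u = (18.10, -20.03). Tangency of A1 to both parallel lines with radius 6.9 puts D and E at K ± 6.9·n: D = (5.120, 4.626), E = (-5.120, -4.626). Equal radii place B and A the same way about J: B = J + 6.9·n = (23.22, -15.41), A = J − 6.9·n = (12.98, -24.66). Then |KA| = |A − K| = 27.87.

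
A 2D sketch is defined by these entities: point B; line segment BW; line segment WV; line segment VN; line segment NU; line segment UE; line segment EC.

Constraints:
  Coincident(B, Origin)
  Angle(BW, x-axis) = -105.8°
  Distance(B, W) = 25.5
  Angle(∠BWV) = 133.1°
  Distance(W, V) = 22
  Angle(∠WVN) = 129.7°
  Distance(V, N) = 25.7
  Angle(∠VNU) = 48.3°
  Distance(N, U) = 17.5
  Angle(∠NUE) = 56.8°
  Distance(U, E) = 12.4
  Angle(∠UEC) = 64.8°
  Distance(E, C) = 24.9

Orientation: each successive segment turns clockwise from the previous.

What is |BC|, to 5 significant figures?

59.043

B is at the origin; BW runs at -105.8° with length 25.5, so W = (-6.9431, -24.537). ∠BWV = 133.1° gives WV at -152.70° from the x-axis; with |WV| = 22.0, V = (-26.493, -34.627). ∠WVN = 129.7° gives VN at 157.00° from the x-axis; with |VN| = 25.7, N = (-50.150, -24.585). ∠VNU = 48.3° gives NU at 25.300° from the x-axis; with |NU| = 17.5, U = (-34.328, -17.106). ∠NUE = 56.8° gives UE at -97.900° from the x-axis; with |UE| = 12.4, E = (-36.033, -29.389). ∠UEC = 64.8° gives EC at 146.90° from the x-axis; with |EC| = 24.9, C = (-56.892, -15.791). Then |BC| = |C − B| = 59.043.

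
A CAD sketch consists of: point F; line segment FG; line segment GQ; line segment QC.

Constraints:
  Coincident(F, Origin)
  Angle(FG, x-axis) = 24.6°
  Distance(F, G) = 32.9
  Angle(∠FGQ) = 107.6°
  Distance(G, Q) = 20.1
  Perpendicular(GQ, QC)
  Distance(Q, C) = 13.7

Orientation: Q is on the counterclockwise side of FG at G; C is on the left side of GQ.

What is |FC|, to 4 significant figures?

34.85

F is at the origin; FG runs at 24.6° with length 32.9, so G = 32.9·(cos 24.6°, sin 24.6°) = (29.91, 13.70). ∠FGQ = 107.6°, so GQ runs at 24.6° + (180° − 107.6°) = 97.00° from the x-axis; with |GQ| = 20.1, Q = G + 20.1·(cos 97.00°, sin 97.00°) = (27.46, 33.65). GQ is perpendicular to QC; with |QC| = 13.7 on the left of GQ, C = Q + 13.7·(-0.9925, -0.1219) = (13.87, 31.98). Then |FC| = |C − F| = 34.85.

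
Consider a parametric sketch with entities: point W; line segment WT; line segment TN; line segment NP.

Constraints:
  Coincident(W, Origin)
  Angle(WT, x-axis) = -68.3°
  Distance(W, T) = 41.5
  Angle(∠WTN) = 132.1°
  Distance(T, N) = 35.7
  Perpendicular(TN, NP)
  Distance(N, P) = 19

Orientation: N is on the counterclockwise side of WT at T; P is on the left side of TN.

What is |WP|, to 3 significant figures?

64.6

W is at the origin; WT runs at -68.3° with length 41.5, so T = 41.5·(cos -68.3°, sin -68.3°) = (15.3, -38.6). ∠WTN = 132.1°, so TN runs at -68.3° + (180° − 132.1°) = -20.4° from the x-axis; with |TN| = 35.7, N = T + 35.7·(cos -20.4°, sin -20.4°) = (48.8, -51.0). TN ⟂ NP; with |NP| = 19.0 on the left of TN, P = N + 19.0·(0.349, 0.937) = (55.4, -33.2). Then |WP| = |P − W| = 64.6.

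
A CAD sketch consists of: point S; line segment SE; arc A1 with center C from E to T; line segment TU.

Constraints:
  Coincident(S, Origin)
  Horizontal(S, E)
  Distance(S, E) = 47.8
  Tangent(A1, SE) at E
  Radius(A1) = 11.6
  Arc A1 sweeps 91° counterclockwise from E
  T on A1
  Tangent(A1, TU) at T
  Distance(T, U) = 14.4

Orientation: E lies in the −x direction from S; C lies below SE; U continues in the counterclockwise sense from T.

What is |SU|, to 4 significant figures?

64.69

S is at the origin; S and E share the same y with |SE| = 47.8 and E on the −x side, so E = (-47.80, 0.000). The tangent condition forces CE to be normal to SE, so C = E + (0, -11.6) = (-47.80, -11.60). On A1, E sits at bearing 90° from C; a 91° counterclockwise sweep puts T at bearing 181°, so T = C + 11.6·(cos 181°, sin 181°) = (-59.40, -11.80). Since A1 is tangent to TU there, CT ⟂ TU, so TU runs along (−sin 181°, cos 181°); with |TU| = 14.4, U = (-59.15, -26.20). Then |SU| = |U − S| = 64.69.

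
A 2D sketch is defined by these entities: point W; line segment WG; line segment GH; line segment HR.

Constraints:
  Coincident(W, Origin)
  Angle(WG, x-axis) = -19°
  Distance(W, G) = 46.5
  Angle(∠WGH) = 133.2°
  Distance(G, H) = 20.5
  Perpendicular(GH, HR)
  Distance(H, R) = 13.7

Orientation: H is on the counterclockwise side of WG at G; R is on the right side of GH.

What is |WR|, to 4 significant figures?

70.74

W is at the origin; WG runs at -19.0° with length 46.5, so G = 46.5·(cos -19.0°, sin -19.0°) = (43.97, -15.14). ∠WGH = 133.2°, so GH runs at -19.0° + (180° − 133.2°) = 27.80° from the x-axis; with |GH| = 20.5, H = G + 20.5·(cos 27.80°, sin 27.80°) = (62.10, -5.578). GH ⟂ HR; with |HR| = 13.7 on the right of GH, R = H + 13.7·(0.4664, -0.8846) = (68.49, -17.70). Then |WR| = |R − W| = 70.74.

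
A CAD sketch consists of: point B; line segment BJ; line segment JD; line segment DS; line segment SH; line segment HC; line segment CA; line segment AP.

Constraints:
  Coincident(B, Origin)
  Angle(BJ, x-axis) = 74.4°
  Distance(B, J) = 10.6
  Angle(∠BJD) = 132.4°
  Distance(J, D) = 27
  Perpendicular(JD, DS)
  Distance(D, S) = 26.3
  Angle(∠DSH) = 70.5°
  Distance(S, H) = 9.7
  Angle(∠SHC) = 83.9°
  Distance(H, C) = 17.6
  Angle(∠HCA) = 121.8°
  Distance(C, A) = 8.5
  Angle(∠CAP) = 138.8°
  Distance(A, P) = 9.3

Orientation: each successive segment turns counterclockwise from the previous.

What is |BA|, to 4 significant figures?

41.09

B is at the origin; BJ runs at 74.4° with length 10.6, so J = (2.851, 10.21). ∠BJD = 132.4° gives JD at 122.0° from the x-axis; with |JD| = 27.0, D = (-11.46, 33.11). The perpendicularity gives DS at right angles to JD, so DS runs at -148.0°; with |DS| = 26.3, S = (-33.76, 19.17). ∠DSH = 70.5° gives SH at -38.50° from the x-axis; with |SH| = 9.7, H = (-26.17, 13.13). ∠SHC = 83.9° gives HC at 57.60° from the x-axis; with |HC| = 17.6, C = (-16.74, 27.99). ∠HCA = 121.8° gives CA at 115.8° from the x-axis; with |CA| = 8.5, A = (-20.44, 35.64). Then |BA| = |A − B| = 41.09.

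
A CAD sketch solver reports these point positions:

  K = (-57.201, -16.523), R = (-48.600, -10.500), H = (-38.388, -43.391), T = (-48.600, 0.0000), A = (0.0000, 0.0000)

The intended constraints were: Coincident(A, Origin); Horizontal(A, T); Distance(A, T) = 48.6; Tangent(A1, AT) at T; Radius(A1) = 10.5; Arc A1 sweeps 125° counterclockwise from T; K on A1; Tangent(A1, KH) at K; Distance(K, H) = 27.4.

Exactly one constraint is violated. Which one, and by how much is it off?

Distance(K, H) = 27.4 — off by 5.40.

A = (0.00, 0.00) ✓; A.y = 0.00, T.y = 0.00 ✓; |AT| = 48.60 ✓; ∠(RT, TA) = 90.00° ✓; |RT| = 10.50 ✓; bearing(R→K) − bearing(R→T) = 125.0° ✓; |RK| = 10.50 ✓; ∠(RK, KH) = 90.00° ✓; |KH| = 32.80 ✗.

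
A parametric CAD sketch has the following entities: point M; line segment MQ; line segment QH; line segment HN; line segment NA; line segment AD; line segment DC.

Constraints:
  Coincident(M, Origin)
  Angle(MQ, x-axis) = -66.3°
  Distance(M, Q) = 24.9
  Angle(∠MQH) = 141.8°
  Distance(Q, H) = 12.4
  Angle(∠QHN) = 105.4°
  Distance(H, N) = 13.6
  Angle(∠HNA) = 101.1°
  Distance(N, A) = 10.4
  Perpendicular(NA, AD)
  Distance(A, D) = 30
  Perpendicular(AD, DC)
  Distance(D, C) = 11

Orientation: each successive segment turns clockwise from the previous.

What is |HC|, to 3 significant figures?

16.8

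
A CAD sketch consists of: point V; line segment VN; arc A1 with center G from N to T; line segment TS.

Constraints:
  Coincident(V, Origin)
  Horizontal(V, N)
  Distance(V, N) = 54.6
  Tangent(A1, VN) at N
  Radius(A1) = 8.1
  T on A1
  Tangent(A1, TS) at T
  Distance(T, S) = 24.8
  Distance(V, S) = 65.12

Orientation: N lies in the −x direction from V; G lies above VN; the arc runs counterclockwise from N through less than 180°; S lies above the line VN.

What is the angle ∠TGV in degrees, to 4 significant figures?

28.35°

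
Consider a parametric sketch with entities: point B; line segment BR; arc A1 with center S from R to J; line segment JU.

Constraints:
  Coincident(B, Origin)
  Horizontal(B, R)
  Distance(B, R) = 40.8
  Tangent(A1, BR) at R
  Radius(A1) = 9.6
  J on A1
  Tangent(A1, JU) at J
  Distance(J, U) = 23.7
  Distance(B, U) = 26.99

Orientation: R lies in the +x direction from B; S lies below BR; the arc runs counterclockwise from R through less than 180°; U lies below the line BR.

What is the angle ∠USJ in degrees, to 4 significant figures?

67.95°

B is at the origin; B and R share the same y with |BR| = 40.8 and R on the +x side, so R = (40.80, 0.000). Tangency of A1 to BR means the radius SR is perpendicular to BR, so S = R + (0, -9.6) = (40.80, -9.600). Since SJ ⟂ JU (tangency), |SU| = √(9.6² + 23.7²) = 25.57 regardless of where J sits on A1. So U lies on both circle(B, 26.99) and circle(S, 25.57); the below-BR intersection is U = (17.64, -20.43). J is the foot of the tangent from U: J = (33.77, -3.066).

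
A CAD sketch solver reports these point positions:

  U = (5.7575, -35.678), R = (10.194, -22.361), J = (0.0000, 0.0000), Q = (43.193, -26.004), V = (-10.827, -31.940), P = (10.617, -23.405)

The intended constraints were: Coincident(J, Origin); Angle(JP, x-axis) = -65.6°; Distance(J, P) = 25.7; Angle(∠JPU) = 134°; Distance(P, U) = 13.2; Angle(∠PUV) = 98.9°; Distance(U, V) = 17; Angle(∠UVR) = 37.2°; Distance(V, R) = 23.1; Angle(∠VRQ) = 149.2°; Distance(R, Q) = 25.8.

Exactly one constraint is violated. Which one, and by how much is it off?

Distance(R, Q) = 25.8 — off by 7.40.

J = (0.00, 0.00) ✓; JP at -65.60° ✓; |JP| = 25.70 ✓; ∠JPU = 134.0° ✓; |PU| = 13.20 ✓; ∠PUV = 98.90° ✓; |UV| = 17.00 ✓; ∠UVR = 37.20° ✓; |VR| = 23.10 ✓; ∠VRQ = 149.2° ✓; |RQ| = 33.20 ✗.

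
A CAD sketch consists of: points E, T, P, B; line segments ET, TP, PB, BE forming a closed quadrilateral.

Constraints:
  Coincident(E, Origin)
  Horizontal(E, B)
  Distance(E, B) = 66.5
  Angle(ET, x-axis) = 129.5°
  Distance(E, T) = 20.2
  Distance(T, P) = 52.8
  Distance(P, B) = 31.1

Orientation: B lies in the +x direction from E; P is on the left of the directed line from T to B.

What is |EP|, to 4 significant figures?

43.10

Checks: |TP| = 52.80 ✓; |PB| = 31.10 ✓.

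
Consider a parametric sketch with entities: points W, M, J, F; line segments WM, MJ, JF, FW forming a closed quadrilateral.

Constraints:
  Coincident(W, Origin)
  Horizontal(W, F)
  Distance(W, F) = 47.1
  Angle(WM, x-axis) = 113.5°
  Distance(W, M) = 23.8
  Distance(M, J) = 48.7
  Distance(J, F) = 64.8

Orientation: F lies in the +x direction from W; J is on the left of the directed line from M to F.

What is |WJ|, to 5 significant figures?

63.212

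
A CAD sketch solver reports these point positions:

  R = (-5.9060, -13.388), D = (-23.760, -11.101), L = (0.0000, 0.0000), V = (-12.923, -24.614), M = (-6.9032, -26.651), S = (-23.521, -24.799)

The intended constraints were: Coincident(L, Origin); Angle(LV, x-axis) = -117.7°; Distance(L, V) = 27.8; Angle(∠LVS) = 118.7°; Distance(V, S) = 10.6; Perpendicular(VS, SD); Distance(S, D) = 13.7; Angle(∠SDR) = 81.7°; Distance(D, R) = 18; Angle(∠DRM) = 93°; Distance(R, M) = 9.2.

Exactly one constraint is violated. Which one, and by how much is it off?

Distance(R, M) = 9.2 — off by 4.10.

L = (0.00, 0.00) ✓; LV at -117.7° ✓; |LV| = 27.80 ✓; ∠LVS = 118.7° ✓; |VS| = 10.60 ✓; ∠(VS, SD) = 90.00° ✓; |SD| = 13.70 ✓; ∠SDR = 81.70° ✓; |DR| = 18.00 ✓; ∠DRM = 93.00° ✓; |RM| = 13.30 ✗.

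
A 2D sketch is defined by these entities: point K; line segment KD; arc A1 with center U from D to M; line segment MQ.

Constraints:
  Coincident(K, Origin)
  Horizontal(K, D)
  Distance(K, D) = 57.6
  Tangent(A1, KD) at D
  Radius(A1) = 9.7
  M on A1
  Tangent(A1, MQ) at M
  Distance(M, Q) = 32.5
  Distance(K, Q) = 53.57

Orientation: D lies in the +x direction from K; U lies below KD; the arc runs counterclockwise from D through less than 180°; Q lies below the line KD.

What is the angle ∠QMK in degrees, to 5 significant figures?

79.617°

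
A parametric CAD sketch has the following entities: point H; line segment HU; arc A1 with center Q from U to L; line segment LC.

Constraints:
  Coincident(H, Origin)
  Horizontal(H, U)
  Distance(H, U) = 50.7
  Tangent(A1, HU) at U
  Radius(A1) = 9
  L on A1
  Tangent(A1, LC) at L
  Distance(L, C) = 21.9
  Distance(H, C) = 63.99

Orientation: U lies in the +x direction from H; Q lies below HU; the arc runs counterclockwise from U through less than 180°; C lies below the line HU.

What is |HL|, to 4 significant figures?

45.40

Checks: H = (0.00, 0.00) ✓; |QL| = 9.000 ✓; ∠(QL, LC) = 90.00° ✓; |LC| = 21.90 ✓; |HC| = 63.99 ✓.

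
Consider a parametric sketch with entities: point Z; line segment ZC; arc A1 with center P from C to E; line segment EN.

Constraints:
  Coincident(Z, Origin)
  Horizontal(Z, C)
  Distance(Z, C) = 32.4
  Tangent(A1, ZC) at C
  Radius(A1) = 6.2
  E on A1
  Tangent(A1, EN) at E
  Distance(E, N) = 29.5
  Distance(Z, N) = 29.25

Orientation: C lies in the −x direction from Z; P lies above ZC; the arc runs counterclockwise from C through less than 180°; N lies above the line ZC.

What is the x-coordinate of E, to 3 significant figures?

-27.3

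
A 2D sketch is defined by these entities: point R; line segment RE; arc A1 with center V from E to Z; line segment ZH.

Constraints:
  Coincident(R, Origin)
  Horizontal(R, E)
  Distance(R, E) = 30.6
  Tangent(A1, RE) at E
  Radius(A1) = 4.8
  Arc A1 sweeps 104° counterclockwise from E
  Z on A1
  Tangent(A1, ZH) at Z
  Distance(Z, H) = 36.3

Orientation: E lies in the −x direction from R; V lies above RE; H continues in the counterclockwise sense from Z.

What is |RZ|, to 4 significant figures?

26.62

R is at the origin; R and E share the same y with |RE| = 30.6 and E on the −x side, so E = (-30.60, 0.000). Tangency of A1 to RE means the radius VE is perpendicular to RE, so V = E + (0, 4.8) = (-30.60, 4.800). On A1, E sits at bearing -90° from V; a 104° counterclockwise sweep puts Z at bearing 14°, so Z = V + 4.8·(cos 14°, sin 14°) = (-25.94, 5.961). Then |RZ| = |Z − R| = 26.62.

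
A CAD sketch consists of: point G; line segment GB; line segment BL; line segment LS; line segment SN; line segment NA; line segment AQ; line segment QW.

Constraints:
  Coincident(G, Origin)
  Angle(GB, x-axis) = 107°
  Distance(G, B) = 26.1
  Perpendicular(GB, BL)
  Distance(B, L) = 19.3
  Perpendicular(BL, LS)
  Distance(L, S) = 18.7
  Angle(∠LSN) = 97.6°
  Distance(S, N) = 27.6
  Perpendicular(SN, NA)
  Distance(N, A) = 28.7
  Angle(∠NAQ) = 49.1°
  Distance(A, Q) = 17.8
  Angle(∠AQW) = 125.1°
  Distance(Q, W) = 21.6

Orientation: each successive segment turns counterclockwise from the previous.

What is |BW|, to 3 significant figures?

25.5

G is at the origin; GB runs at 107.0° with length 26.1, so B = (-7.63, 25.0). GB is perpendicular to BL, so BL runs at -163°; with |BL| = 19.3, L = (-26.1, 19.3). The perpendicularity gives LS at right angles to BL, so LS runs at -73.0°; with |LS| = 18.7, S = (-20.6, 1.43). ∠LSN = 97.6° gives SN at 9.40° from the x-axis; with |SN| = 27.6, N = (6.61, 5.94). SN is perpendicular to NA, so NA runs at 99.4°; with |NA| = 28.7, A = (1.92, 34.3). ∠NAQ = 49.1° gives AQ at -130° from the x-axis; with |AQ| = 17.8, Q = (-9.45, 20.6). ∠AQW = 125.1° gives QW at -74.8° from the x-axis; with |QW| = 21.6, W = (-3.79, -0.283). Then |BW| = |W − B| = 25.5.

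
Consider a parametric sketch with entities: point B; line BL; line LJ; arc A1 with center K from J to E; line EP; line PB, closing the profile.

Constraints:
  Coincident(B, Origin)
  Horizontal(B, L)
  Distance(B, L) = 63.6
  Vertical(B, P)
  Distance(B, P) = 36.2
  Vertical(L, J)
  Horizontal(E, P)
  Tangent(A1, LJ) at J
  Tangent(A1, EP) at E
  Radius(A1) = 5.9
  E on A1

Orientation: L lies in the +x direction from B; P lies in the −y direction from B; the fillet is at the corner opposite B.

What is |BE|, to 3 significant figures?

68.1

B is at the origin; BL is horizontal with |BL| = 63.6 and L on the +x side, so L = (63.6, 0.00). B and P share the same x with |BP| = 36.2 and P on the −y side, so P = (0.00, -36.2). The virtual corner opposite B is at (63.6, -36.2). Since A1 is tangent to LJ there, KJ ⟂ LJ and tangency of A1 to EP means the radius KE is perpendicular to EP, with radius 5.9, so the center K sits 5.9 in from both sides at K = (57.7, -30.3). That places the tangent points at J = (63.6, -30.3) on LJ and E = (57.7, -36.2) on EP. Then |BE| = |E − B| = 68.1.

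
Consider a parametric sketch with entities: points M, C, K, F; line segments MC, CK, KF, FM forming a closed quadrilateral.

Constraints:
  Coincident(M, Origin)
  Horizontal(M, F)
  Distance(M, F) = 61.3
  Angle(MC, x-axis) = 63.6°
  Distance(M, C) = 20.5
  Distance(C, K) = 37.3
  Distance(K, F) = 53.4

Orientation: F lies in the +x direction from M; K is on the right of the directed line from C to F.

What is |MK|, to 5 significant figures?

22.019

Checks: |CK| = 37.30 ✓; |KF| = 53.40 ✓.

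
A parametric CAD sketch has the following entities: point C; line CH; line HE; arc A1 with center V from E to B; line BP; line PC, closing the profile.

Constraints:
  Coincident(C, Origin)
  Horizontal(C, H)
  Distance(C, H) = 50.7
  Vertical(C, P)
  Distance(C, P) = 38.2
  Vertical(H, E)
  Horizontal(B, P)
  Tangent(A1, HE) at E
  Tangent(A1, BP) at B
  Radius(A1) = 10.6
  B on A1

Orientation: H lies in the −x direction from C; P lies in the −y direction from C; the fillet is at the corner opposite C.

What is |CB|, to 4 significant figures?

55.38

The virtual corner opposite C is at (-50.70, -38.20). Tangency of A1 to HE means the radius VE is perpendicular to HE and A1 meets BP tangentially, so VB is at right angles to BP, with radius 10.6, so the center V sits 10.6 in from both sides at V = (-40.10, -27.60). That places the tangent points at E = (-50.70, -27.60) on HE and B = (-40.10, -38.20) on BP. Then |CB| = |B − C| = 55.38.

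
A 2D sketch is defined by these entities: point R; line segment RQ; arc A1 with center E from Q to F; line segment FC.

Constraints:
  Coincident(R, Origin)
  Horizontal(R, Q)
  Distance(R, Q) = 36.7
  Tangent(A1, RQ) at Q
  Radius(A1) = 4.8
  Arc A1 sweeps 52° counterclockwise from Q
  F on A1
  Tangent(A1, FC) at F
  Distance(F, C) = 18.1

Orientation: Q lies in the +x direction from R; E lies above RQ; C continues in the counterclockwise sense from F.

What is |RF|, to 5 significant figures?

40.524

Since A1 is tangent to RQ there, EQ ⟂ RQ, so E = Q + (0, 4.8) = (36.700, 4.8000). On A1, Q sits at bearing -90° from E; a 52° counterclockwise sweep puts F at bearing -38°, so F = E + 4.8·(cos -38°, sin -38°) = (40.482, 1.8448). Then |RF| = |F − R| = 40.524.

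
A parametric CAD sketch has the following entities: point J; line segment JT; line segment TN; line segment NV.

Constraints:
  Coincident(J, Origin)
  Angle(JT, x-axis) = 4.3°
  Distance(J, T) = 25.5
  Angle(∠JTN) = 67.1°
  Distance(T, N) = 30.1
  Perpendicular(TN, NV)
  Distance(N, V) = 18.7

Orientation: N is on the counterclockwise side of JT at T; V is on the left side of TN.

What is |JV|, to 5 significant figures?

20.738

J is at the origin; JT runs at 4.3° with length 25.5, so T = 25.5·(cos 4.3°, sin 4.3°) = (25.428, 1.9120). ∠JTN = 67.1°, so TN runs at 4.3° + (180° − 67.1°) = 117.20° from the x-axis; with |TN| = 30.1, N = T + 30.1·(cos 117.20°, sin 117.20°) = (11.670, 28.683). TN is perpendicular to NV; with |NV| = 18.7 on the left of TN, V = N + 18.7·(-0.88942, -0.45710) = (-4.9625, 20.136). Then |JV| = |V − J| = 20.738.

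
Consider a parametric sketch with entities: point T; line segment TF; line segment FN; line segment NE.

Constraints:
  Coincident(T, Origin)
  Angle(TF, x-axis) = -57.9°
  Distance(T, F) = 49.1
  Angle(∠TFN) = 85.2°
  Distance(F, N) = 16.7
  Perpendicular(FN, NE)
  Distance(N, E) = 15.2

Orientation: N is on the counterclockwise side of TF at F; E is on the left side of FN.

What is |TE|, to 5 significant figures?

36.002

T is at the origin; TF runs at -57.9° with length 49.1, so F = 49.1·(cos -57.9°, sin -57.9°) = (26.092, -41.594). ∠TFN = 85.2°, so FN runs at -57.9° + (180° − 85.2°) = 36.900° from the x-axis; with |FN| = 16.7, N = F + 16.7·(cos 36.900°, sin 36.900°) = (39.446, -31.567). FN is perpendicular to NE; with |NE| = 15.2 on the left of FN, E = N + 15.2·(-0.60042, 0.79968) = (30.320, -19.411). Then |TE| = |E − T| = 36.002.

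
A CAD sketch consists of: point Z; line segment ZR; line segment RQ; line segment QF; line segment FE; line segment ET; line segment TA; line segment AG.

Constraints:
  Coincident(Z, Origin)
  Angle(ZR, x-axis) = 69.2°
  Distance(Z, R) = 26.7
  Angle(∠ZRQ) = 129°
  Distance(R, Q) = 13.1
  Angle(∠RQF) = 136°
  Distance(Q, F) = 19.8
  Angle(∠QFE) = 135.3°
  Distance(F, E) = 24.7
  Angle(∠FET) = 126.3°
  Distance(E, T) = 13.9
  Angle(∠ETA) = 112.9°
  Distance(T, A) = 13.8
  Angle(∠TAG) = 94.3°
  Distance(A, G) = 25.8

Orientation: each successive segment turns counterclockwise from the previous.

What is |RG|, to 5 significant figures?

23.099

∠ETA = 112.9° gives TA at -30.300° from the x-axis; with |TA| = 13.8, A = (-27.659, 8.9892). ∠TAG = 94.3° gives AG at 55.400° from the x-axis; with |AG| = 25.8, G = (-13.009, 30.226). Then |RG| = |G − R| = 23.099.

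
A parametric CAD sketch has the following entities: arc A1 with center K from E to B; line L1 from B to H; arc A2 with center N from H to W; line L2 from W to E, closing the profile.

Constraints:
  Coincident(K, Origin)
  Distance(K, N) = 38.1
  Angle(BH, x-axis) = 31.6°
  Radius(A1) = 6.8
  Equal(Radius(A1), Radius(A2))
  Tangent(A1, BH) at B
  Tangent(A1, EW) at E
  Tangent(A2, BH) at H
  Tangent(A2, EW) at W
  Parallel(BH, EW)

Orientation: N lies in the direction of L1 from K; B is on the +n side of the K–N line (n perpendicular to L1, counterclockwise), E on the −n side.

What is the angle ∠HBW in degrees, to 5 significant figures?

19.644°

The slot axis is L1's direction at 31.6°, so u = (cos 31.6°, sin 31.6°) = (0.85173, 0.52399) and n = (−sin 31.6°, cos 31.6°) = (-0.52399, 0.85173). K is at the origin and N lies 38.1 along u from K, so N = 38.1·u = (32.451, 19.964). Tangency of A1 to both parallel lines with radius 6.8 puts B and E at K ± 6.8·n: B = (-3.5631, 5.7917), E = (3.5631, -5.7917). Equal radii place H and W the same way about N: H = N + 6.8·n = (28.888, 25.756), W = N − 6.8·n = (36.014, 14.172). Then cos ∠HBW = BH·BW / (|BH||BW|), giving 19.644°.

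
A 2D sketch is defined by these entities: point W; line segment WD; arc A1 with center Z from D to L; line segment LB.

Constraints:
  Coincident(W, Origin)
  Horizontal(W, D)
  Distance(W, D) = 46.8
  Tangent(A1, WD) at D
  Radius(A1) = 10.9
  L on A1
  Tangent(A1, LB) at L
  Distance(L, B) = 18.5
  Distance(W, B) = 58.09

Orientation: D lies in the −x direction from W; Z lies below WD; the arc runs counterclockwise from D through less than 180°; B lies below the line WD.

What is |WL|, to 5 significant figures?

58.707

Checks: |ZL| = 10.90 ✓; ∠(ZL, LB) = 90.00° ✓; |LB| = 18.50 ✓; |WB| = 58.09 ✓.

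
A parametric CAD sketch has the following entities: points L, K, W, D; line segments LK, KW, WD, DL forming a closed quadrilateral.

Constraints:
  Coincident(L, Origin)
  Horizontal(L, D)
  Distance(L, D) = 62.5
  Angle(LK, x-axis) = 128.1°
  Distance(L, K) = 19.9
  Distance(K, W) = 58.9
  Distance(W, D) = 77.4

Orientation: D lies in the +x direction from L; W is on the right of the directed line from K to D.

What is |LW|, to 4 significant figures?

42.44

L is at the origin; LD is horizontal with |LD| = 62.5 and D in +x, so D = (62.5, 0). LK runs at 128.1° with |LK| = 19.9, so K = (-12.28, 15.66). W is determined by |KW| = 58.9 and |WD| = 77.4 together: it lies at the intersection of circle(K, 58.9) and circle(D, 77.4). With |KD| = 76.40, the foot of the radical line on KD is 21.70 from K and the perpendicular offset is √(58.9² − 21.70²) = 54.76. Taking the right-of-KD solution: W = (-2.265, -42.38).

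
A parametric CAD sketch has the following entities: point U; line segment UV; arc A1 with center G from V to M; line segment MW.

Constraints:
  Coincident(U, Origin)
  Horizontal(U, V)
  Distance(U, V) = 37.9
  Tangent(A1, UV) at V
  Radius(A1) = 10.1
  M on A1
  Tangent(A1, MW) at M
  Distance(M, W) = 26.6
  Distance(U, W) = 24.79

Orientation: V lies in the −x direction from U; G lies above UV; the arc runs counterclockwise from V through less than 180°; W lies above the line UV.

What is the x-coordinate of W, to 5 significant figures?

-11.932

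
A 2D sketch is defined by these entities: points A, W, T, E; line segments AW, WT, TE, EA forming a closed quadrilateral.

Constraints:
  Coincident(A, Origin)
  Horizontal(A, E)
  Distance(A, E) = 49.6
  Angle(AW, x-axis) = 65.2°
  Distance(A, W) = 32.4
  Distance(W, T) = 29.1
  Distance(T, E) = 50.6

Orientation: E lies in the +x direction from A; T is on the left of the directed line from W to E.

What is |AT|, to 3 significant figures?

60.2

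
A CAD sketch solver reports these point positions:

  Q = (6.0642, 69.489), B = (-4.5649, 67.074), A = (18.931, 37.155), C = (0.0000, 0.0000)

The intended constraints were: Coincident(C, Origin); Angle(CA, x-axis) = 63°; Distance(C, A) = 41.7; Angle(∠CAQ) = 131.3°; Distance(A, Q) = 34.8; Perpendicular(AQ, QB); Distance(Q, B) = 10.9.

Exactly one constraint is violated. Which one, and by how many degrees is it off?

Perpendicular(AQ, QB) — off by 8.90°.

C = (0.00, 0.00) ✓; CA at 63.00° ✓; |CA| = 41.70 ✓; ∠CAQ = 131.3° ✓; |AQ| = 34.80 ✓; ∠(AQ, QB) = 81.10° ✗; |QB| = 10.90 ✓.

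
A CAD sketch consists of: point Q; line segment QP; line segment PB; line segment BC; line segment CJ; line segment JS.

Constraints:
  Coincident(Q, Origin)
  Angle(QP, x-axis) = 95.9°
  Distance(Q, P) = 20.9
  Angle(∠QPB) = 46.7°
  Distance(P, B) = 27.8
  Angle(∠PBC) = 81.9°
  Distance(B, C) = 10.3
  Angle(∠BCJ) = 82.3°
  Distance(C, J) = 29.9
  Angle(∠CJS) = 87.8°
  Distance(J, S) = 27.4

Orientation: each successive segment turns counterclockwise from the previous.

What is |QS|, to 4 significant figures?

40.08

Q is at the origin; QP runs at 95.9° with length 20.9, so P = (-2.148, 20.79). ∠QPB = 46.7° gives PB at -130.8° from the x-axis; with |PB| = 27.8, B = (-20.31, -0.2552). ∠PBC = 81.9° gives BC at -32.70° from the x-axis; with |BC| = 10.3, C = (-11.65, -5.820). ∠BCJ = 82.3° gives CJ at 65.00° from the x-axis; with |CJ| = 29.9, J = (0.9904, 21.28). ∠CJS = 87.8° gives JS at 157.2° from the x-axis; with |JS| = 27.4, S = (-24.27, 31.90). Then |QS| = |S − Q| = 40.08.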